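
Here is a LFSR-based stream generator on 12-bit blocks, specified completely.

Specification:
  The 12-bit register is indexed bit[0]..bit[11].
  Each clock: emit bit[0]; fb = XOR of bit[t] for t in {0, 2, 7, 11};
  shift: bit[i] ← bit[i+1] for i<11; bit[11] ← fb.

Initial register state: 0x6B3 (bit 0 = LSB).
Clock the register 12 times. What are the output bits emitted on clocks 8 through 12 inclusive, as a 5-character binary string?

10110

reg_0 = 0x6B3
clock 1: out=1, reg = 0x359
clock 2: out=1, reg = 0x9AC
clock 3: out=0, reg = 0xCD6
clock 4: out=0, reg = 0xE6B
clock 5: out=1, reg = 0x735
clock 6: out=1, reg = 0x39A
clock 7: out=0, reg = 0x9CD
clock 8: out=1, reg = 0x4E6
clock 9: out=0, reg = 0x273
clock 10: out=1, reg = 0x939
clock 11: out=1, reg = 0x49C
clock 12: out=0, reg = 0x24E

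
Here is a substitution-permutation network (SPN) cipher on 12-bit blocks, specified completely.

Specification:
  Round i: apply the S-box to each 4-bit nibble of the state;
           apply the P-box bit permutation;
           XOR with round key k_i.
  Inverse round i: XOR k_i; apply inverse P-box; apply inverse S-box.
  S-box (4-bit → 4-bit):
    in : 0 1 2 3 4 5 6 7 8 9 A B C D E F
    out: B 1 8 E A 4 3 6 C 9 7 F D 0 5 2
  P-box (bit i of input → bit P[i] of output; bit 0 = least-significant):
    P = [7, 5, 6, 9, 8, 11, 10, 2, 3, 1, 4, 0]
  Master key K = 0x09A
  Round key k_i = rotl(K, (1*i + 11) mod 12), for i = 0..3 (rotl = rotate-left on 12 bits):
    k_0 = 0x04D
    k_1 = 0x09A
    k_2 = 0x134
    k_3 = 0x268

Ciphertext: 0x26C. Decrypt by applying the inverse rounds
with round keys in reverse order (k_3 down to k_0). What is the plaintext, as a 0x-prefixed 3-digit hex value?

0x387

s_0 = ciphertext = 0x26C
s_1 = InvRound(s_0, k_3) = 0xD2D
s_2 = InvRound(s_1, k_2) = 0xC7D
s_3 = InvRound(s_2, k_1) = 0x43A
s_4 = InvRound(s_3, k_0) = 0x387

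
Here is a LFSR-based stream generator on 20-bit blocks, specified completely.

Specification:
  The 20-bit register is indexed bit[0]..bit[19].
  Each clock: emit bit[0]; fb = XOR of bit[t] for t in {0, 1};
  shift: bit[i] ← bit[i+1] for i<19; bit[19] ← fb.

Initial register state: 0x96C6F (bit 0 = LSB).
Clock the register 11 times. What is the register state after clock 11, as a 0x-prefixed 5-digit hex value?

0x4B12D

reg_0 = 0x96C6F
clock 1: out=1, reg = 0x4B637
clock 2: out=1, reg = 0x25B1B
clock 3: out=1, reg = 0x12D8D
clock 4: out=1, reg = 0x896C6
clock 5: out=0, reg = 0xC4B63
clock 6: out=1, reg = 0x625B1
clock 7: out=1, reg = 0xB12D8
clock 8: out=0, reg = 0x5896C
clock 9: out=0, reg = 0x2C4B6
clock 10: out=0, reg = 0x9625B
clock 11: out=1, reg = 0x4B12D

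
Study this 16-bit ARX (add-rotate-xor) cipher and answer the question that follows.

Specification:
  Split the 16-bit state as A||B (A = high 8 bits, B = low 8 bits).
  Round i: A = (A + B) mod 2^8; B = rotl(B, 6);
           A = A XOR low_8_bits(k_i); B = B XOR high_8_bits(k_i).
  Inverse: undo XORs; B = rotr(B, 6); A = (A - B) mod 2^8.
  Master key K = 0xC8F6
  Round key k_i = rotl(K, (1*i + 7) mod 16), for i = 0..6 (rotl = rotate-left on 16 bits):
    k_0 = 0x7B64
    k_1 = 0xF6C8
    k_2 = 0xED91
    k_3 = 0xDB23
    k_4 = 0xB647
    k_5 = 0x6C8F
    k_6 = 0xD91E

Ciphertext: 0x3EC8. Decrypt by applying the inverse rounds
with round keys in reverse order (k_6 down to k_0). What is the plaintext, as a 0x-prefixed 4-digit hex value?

s_0 = ciphertext = 0x3EC8
s_1 = InvRound(s_0, k_6) = 0xDC44
s_2 = InvRound(s_1, k_5) = 0xB3A0
s_3 = InvRound(s_2, k_4) = 0x9C58
s_4 = InvRound(s_3, k_3) = 0xB10E
s_5 = InvRound(s_4, k_2) = 0x918F
s_6 = InvRound(s_5, k_1) = 0x74E5
s_7 = InvRound(s_6, k_0) = 0x967A

0x967A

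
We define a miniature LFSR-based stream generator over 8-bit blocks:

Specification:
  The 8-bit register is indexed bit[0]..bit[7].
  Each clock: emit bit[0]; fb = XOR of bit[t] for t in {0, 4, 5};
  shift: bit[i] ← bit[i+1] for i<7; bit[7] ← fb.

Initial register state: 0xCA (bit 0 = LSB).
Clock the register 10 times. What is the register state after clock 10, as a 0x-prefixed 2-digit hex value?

reg_0 = 0xCA
clock 1: out=0, reg = 0x65
clock 2: out=1, reg = 0x32
clock 3: out=0, reg = 0x19
clock 4: out=1, reg = 0x0C
clock 5: out=0, reg = 0x06
clock 6: out=0, reg = 0x03
clock 7: out=1, reg = 0x81
clock 8: out=1, reg = 0xC0
clock 9: out=0, reg = 0x60
clock 10: out=0, reg = 0xB0

0xB0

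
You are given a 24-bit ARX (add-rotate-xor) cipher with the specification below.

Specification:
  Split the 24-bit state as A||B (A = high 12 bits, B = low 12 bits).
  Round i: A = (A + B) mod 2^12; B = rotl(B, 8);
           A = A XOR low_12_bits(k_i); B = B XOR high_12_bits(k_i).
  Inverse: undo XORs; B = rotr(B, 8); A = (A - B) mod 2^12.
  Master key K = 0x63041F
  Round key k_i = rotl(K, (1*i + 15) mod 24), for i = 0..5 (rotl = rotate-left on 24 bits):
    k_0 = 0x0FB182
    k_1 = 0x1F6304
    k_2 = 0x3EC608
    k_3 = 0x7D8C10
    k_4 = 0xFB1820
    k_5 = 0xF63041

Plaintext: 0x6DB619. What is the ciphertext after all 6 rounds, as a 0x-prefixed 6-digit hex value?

s_0 = plaintext = 0x6DB619
s_1 = Round(s_0, k_0) = 0xD7699A
s_2 = Round(s_1, k_1) = 0x414B6F
s_3 = Round(s_2, k_2) = 0x98BC5A
s_4 = Round(s_3, k_3) = 0x9F5D1D
s_5 = Round(s_4, k_4) = 0xF32260
s_6 = Round(s_5, k_5) = 0x1D3F45

0x1D3F45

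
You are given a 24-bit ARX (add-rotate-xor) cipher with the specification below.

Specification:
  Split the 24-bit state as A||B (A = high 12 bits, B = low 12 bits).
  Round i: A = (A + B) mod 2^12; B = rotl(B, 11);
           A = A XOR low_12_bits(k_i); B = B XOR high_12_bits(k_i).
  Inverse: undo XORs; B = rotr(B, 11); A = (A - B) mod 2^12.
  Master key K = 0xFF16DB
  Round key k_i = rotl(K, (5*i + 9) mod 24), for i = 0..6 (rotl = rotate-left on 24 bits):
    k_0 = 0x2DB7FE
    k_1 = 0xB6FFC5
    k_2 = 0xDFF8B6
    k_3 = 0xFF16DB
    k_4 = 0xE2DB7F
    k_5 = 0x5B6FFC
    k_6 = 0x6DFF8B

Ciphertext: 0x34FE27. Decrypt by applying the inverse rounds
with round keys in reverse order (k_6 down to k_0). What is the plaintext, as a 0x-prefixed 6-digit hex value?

s_0 = ciphertext = 0x34FE27
s_1 = InvRound(s_0, k_6) = 0xAD31F1
s_2 = InvRound(s_1, k_5) = 0xCA188E
s_3 = InvRound(s_2, k_4) = 0xA98D46
s_4 = InvRound(s_3, k_3) = 0x6D556E
s_5 = InvRound(s_4, k_2) = 0xD40123
s_6 = InvRound(s_5, k_1) = 0xDEC499
s_7 = InvRound(s_6, k_0) = 0xD8EC84

0xD8EC84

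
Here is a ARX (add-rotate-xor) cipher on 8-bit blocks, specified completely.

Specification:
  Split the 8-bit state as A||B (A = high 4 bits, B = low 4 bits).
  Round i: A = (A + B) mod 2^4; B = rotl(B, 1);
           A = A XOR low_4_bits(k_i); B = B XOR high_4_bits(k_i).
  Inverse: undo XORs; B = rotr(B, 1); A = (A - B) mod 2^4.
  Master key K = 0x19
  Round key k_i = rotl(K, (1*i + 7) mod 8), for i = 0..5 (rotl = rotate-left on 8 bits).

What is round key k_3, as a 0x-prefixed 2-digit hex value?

0x64

K = 0x19
k_0 = rotl(K, (1*0+7) mod 8) = rotl(K, 7) = 0x8C
k_1 = rotl(K, (1*1+7) mod 8) = rotl(K, 0) = 0x19
k_2 = rotl(K, (1*2+7) mod 8) = rotl(K, 1) = 0x32
k_3 = rotl(K, (1*3+7) mod 8) = rotl(K, 2) = 0x64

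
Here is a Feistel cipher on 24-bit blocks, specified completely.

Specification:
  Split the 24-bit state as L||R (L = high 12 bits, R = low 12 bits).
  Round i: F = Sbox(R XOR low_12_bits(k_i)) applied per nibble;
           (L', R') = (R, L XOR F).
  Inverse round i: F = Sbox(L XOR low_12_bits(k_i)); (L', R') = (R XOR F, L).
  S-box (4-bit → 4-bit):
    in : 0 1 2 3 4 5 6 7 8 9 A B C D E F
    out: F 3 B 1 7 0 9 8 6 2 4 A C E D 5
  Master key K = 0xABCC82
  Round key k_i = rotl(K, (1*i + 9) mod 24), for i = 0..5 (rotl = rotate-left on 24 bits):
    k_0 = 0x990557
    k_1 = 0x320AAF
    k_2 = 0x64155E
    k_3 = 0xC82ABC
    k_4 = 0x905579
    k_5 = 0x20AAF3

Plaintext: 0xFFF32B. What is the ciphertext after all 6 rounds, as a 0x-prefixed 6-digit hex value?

0xECEE07

s_0 = plaintext = 0xFFF32B
s_1 = Round(s_0, k_0) = 0x32B673
s_2 = Round(s_1, k_1) = 0x673FC7
s_3 = Round(s_2, k_2) = 0xFC7251
s_4 = Round(s_3, k_3) = 0x251919
s_5 = Round(s_4, k_4) = 0x919ECE
s_6 = Round(s_5, k_5) = 0xECEE07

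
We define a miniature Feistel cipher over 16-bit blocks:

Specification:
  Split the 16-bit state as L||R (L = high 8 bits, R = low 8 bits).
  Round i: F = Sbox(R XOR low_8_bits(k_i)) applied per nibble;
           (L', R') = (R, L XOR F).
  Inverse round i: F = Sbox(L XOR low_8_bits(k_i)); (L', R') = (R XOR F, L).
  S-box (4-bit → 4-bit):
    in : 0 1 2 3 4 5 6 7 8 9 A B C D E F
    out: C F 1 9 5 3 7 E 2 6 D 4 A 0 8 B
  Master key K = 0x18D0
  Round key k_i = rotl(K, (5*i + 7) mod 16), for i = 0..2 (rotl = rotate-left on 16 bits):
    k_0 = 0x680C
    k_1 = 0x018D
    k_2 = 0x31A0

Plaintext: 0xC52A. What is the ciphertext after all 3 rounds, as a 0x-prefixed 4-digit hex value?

s_0 = plaintext = 0xC52A
s_1 = Round(s_0, k_0) = 0x2AD2
s_2 = Round(s_1, k_1) = 0xD211
s_3 = Round(s_2, k_2) = 0x119D

0x119D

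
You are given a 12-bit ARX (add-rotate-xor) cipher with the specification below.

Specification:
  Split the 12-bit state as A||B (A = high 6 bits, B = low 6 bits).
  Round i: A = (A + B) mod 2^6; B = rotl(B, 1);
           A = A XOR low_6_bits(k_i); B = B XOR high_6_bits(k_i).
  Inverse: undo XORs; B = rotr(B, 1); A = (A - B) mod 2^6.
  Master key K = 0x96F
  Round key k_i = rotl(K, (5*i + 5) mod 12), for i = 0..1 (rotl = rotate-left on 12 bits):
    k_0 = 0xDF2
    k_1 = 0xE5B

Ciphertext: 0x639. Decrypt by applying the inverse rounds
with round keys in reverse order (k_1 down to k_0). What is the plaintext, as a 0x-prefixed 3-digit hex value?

s_0 = ciphertext = 0x639
s_1 = InvRound(s_0, k_1) = 0x0C0
s_2 = InvRound(s_1, k_0) = 0xDBB

0xDBB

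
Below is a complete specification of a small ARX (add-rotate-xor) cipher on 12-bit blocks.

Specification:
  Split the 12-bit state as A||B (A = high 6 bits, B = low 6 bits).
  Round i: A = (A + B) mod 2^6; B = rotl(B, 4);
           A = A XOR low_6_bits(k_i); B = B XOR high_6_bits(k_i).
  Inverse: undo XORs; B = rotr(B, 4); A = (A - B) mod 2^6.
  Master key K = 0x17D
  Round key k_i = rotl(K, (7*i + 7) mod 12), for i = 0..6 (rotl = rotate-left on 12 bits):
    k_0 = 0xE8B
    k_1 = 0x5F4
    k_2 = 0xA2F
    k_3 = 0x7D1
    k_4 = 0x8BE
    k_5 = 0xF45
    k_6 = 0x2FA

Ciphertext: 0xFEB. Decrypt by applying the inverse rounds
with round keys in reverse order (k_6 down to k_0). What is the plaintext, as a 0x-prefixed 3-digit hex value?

s_0 = ciphertext = 0xFEB
s_1 = InvRound(s_0, k_6) = 0x0C2
s_2 = InvRound(s_1, k_5) = 0x1FF
s_3 = InvRound(s_2, k_4) = 0x135
s_4 = InvRound(s_3, k_3) = 0xAEA
s_5 = InvRound(s_4, k_2) = 0xF08
s_6 = InvRound(s_5, k_1) = 0x2FD
s_7 = InvRound(s_6, k_0) = 0x91C

0x91C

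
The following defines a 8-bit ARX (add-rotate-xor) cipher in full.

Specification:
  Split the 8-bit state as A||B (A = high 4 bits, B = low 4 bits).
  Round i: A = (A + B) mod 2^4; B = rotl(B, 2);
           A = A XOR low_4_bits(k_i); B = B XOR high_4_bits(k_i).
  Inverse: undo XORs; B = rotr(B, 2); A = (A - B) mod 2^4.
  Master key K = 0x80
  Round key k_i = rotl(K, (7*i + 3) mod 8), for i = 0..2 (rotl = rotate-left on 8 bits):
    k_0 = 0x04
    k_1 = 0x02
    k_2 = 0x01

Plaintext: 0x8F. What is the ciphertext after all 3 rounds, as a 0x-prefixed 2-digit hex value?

0xEF

s_0 = plaintext = 0x8F
s_1 = Round(s_0, k_0) = 0x3F
s_2 = Round(s_1, k_1) = 0x0F
s_3 = Round(s_2, k_2) = 0xEF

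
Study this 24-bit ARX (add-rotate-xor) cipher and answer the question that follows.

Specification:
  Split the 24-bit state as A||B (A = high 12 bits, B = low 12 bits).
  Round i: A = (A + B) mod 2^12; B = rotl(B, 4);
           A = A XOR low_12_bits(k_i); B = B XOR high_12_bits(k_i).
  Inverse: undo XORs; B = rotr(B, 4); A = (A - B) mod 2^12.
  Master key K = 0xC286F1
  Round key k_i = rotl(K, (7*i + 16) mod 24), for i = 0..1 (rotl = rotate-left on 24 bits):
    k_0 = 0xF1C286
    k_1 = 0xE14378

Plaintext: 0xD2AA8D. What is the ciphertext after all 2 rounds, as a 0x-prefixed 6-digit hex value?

s_0 = plaintext = 0xD2AA8D
s_1 = Round(s_0, k_0) = 0x5317C6
s_2 = Round(s_1, k_1) = 0xF8F273

0xF8F273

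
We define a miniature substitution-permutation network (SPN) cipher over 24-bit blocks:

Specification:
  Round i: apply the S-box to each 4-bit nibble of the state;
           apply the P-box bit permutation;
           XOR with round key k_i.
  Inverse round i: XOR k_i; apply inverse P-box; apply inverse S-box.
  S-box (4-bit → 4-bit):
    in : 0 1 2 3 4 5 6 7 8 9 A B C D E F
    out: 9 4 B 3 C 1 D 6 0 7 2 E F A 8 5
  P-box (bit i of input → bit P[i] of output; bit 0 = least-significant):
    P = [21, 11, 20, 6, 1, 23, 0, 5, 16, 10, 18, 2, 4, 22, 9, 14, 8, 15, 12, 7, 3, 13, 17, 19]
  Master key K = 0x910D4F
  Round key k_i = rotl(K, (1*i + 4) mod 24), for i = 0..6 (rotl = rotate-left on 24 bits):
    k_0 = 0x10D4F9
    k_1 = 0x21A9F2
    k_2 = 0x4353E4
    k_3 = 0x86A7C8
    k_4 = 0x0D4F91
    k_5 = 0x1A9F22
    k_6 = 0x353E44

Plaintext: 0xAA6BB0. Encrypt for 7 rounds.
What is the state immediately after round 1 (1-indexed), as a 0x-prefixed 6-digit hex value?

0xB4328C

s_0 = plaintext = 0xAA6BB0
s_1 = Round(s_0, k_0) = 0xB4328C
s_2 = Round(s_1, k_1) = 0x5A9526
s_3 = Round(s_2, k_2) = 0xB2D19E
s_4 = Round(s_3, k_3) = 0x48460B
s_5 = Round(s_4, k_4) = 0x1205F7
s_6 = Round(s_5, k_5) = 0x0956B1
s_7 = Round(s_6, k_6) = 0xA8AF79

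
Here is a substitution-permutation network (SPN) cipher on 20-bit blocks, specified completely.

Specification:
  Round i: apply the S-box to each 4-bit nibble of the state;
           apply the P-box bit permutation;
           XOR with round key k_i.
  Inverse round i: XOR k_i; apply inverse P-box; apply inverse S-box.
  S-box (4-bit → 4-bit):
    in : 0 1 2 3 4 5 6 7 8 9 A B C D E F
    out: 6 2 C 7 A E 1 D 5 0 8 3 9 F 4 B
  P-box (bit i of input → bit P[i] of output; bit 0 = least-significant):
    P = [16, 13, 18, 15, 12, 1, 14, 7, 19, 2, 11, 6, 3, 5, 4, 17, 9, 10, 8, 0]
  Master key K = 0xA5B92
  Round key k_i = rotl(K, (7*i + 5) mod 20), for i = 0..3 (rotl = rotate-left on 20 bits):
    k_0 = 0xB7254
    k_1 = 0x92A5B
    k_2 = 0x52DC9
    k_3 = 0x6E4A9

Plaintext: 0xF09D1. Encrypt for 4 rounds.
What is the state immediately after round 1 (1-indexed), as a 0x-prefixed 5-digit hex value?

s_0 = plaintext = 0xF09D1
s_1 = Round(s_0, k_0) = 0xB04E7
s_2 = Round(s_1, k_1) = 0xCEC2F
s_3 = Round(s_2, k_2) = 0xCCF18
s_4 = Round(s_3, k_3) = 0x9E6E6

0xB04E7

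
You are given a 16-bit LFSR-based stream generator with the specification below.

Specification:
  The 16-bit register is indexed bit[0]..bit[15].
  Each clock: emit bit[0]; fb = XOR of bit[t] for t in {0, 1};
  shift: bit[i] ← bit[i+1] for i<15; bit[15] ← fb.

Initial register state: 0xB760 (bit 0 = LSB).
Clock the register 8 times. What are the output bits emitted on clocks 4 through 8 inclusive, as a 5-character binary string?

reg_0 = 0xB760
clock 1: out=0, reg = 0x5BB0
clock 2: out=0, reg = 0x2DD8
clock 3: out=0, reg = 0x16EC
clock 4: out=0, reg = 0x0B76
clock 5: out=0, reg = 0x85BB
clock 6: out=1, reg = 0x42DD
clock 7: out=1, reg = 0xA16E
clock 8: out=0, reg = 0xD0B7

00110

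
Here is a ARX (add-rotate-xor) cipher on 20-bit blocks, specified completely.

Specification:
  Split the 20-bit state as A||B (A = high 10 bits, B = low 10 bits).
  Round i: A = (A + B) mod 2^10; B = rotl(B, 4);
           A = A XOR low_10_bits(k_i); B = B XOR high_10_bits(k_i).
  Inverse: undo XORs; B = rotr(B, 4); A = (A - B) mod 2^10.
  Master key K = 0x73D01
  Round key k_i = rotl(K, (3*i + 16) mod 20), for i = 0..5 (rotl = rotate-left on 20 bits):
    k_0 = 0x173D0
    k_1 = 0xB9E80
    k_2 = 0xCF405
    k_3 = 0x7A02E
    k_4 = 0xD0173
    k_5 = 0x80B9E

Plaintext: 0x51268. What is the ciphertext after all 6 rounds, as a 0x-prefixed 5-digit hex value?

0x281B9

s_0 = plaintext = 0x51268
s_1 = Round(s_0, k_0) = 0x1F2D5
s_2 = Round(s_1, k_1) = 0x747BC
s_3 = Round(s_2, k_2) = 0x620F3
s_4 = Round(s_3, k_3) = 0x956DB
s_5 = Round(s_4, k_4) = 0x10EFB
s_6 = Round(s_5, k_5) = 0x281B9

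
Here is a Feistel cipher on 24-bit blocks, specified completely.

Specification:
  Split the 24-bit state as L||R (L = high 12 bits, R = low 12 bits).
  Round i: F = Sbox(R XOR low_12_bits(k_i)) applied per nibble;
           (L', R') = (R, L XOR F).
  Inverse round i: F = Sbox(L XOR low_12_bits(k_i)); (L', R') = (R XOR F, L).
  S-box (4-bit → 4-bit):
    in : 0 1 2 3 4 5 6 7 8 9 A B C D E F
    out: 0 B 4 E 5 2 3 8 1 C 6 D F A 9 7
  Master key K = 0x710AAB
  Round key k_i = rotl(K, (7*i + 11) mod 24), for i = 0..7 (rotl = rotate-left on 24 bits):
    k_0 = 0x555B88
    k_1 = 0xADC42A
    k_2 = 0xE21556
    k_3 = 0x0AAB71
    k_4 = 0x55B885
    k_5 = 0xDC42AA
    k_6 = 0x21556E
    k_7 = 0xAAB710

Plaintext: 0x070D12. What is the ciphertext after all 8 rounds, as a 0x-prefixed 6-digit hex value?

s_0 = plaintext = 0x070D12
s_1 = Round(s_0, k_0) = 0xD123B6
s_2 = Round(s_1, k_1) = 0x3B65DD
s_3 = Round(s_2, k_2) = 0x5DD3AB
s_4 = Round(s_3, k_3) = 0x3AB47B
s_5 = Round(s_4, k_4) = 0x47BCD2
s_6 = Round(s_5, k_5) = 0xCD2DFA
s_7 = Round(s_6, k_6) = 0xDFAD17
s_8 = Round(s_7, k_7) = 0xD17BF2

0xD17BF2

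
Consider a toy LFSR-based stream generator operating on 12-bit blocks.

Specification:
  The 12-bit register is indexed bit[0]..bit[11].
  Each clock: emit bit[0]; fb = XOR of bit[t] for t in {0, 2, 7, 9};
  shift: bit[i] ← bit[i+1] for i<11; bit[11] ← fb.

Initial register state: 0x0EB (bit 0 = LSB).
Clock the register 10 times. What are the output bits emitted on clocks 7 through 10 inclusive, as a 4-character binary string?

1100

reg_0 = 0x0EB
clock 1: out=1, reg = 0x075
clock 2: out=1, reg = 0x03A
clock 3: out=0, reg = 0x01D
clock 4: out=1, reg = 0x00E
clock 5: out=0, reg = 0x807
clock 6: out=1, reg = 0x403
clock 7: out=1, reg = 0xA01
clock 8: out=1, reg = 0x500
clock 9: out=0, reg = 0x280
clock 10: out=0, reg = 0x140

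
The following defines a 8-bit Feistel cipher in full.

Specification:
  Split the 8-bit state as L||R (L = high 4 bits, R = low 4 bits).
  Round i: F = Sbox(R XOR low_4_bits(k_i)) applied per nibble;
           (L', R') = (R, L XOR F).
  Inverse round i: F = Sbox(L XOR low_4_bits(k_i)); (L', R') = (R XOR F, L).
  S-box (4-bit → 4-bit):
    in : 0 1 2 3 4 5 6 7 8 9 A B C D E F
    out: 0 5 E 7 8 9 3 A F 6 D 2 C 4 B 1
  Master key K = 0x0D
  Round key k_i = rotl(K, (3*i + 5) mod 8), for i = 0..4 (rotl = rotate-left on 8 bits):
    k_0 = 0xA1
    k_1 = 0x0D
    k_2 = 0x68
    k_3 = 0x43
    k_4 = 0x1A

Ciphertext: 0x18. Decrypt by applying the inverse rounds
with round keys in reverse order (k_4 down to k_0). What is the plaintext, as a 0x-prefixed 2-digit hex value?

s_0 = ciphertext = 0x18
s_1 = InvRound(s_0, k_4) = 0xA1
s_2 = InvRound(s_1, k_3) = 0x7A
s_3 = InvRound(s_2, k_2) = 0xB7
s_4 = InvRound(s_3, k_1) = 0x4B
s_5 = InvRound(s_4, k_0) = 0x24

0x24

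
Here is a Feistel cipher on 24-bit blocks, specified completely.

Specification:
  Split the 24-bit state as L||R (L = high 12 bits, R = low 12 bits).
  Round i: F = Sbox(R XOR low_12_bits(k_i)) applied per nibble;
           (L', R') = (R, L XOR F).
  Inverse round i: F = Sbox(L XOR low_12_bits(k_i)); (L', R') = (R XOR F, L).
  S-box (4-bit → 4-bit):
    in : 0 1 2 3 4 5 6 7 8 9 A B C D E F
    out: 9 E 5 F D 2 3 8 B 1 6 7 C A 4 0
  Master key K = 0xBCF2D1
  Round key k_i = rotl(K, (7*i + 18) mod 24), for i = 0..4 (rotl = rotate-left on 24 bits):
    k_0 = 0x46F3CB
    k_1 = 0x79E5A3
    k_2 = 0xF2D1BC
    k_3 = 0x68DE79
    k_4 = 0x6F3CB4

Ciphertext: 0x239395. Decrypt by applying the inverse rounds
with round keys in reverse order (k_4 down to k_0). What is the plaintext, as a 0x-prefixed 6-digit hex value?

0x952B5A

s_0 = ciphertext = 0x239395
s_1 = InvRound(s_0, k_4) = 0x72F239
s_2 = InvRound(s_1, k_3) = 0x31A72F
s_3 = InvRound(s_2, k_2) = 0x24C31A
s_4 = InvRound(s_3, k_1) = 0xB5A24C
s_5 = InvRound(s_4, k_0) = 0x952B5A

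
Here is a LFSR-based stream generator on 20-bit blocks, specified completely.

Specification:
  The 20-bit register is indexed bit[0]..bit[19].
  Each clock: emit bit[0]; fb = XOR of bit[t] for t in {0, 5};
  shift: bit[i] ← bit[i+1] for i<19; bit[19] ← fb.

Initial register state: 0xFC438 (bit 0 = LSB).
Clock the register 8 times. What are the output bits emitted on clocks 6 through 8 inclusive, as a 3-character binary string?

reg_0 = 0xFC438
clock 1: out=0, reg = 0xFE21C
clock 2: out=0, reg = 0x7F10E
clock 3: out=0, reg = 0x3F887
clock 4: out=1, reg = 0x9FC43
clock 5: out=1, reg = 0xCFE21
clock 6: out=1, reg = 0x67F10
clock 7: out=0, reg = 0x33F88
clock 8: out=0, reg = 0x19FC4

100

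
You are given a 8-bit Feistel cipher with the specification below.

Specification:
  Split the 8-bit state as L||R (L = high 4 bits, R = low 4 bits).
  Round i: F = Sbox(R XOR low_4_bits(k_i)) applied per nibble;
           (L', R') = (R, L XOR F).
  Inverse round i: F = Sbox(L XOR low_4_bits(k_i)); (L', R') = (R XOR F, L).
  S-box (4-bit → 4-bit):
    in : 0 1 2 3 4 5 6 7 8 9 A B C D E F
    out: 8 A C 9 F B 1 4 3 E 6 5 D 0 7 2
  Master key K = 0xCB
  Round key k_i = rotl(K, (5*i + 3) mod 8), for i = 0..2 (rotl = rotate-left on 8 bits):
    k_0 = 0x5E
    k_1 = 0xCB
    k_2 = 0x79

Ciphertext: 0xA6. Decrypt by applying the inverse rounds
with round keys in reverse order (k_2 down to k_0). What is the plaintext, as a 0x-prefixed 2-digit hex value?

s_0 = ciphertext = 0xA6
s_1 = InvRound(s_0, k_2) = 0xFA
s_2 = InvRound(s_1, k_1) = 0x5F
s_3 = InvRound(s_2, k_0) = 0xA5

0xA5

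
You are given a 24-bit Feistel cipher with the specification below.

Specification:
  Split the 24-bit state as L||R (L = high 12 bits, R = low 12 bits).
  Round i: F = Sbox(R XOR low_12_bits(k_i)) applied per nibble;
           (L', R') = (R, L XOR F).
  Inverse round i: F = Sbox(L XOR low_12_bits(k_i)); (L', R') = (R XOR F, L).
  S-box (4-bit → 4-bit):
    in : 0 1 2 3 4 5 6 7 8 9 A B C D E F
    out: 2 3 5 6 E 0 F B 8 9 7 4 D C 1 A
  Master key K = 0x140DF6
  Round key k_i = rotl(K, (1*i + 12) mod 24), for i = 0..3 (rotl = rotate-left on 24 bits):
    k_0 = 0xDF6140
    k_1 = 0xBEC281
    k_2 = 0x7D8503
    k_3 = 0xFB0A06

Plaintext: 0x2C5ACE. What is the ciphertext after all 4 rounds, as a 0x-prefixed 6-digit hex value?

0x578EAF

s_0 = plaintext = 0x2C5ACE
s_1 = Round(s_0, k_0) = 0xACE644
s_2 = Round(s_1, k_1) = 0x64441E
s_3 = Round(s_2, k_2) = 0x41E578
s_4 = Round(s_3, k_3) = 0x578EAF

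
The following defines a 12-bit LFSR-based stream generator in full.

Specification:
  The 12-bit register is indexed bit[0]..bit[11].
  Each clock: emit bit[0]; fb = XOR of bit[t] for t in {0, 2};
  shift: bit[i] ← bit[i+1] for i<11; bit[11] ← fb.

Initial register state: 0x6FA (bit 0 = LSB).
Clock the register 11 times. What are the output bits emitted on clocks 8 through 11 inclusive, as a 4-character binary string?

1011

reg_0 = 0x6FA
clock 1: out=0, reg = 0x37D
clock 2: out=1, reg = 0x1BE
clock 3: out=0, reg = 0x8DF
clock 4: out=1, reg = 0x46F
clock 5: out=1, reg = 0x237
clock 6: out=1, reg = 0x11B
clock 7: out=1, reg = 0x88D
clock 8: out=1, reg = 0x446
clock 9: out=0, reg = 0xA23
clock 10: out=1, reg = 0xD11
clock 11: out=1, reg = 0xE88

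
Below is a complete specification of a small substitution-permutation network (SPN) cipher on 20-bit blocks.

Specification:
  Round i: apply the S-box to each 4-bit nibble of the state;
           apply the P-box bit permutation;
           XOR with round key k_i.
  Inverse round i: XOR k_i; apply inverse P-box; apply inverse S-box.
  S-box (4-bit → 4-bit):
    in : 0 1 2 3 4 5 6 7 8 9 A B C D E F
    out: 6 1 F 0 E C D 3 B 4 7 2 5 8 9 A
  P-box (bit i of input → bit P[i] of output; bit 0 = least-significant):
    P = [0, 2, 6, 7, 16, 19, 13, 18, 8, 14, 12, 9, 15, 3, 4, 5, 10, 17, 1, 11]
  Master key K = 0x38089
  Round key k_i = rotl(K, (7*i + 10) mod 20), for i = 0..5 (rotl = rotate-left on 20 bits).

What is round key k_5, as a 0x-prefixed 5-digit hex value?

K = 0x38089
k_0 = rotl(K, (7*0+10) mod 20) = rotl(K, 10) = 0x224E0
k_1 = rotl(K, (7*1+10) mod 20) = rotl(K, 17) = 0x27011
k_2 = rotl(K, (7*2+10) mod 20) = rotl(K, 4) = 0x80893
k_3 = rotl(K, (7*3+10) mod 20) = rotl(K, 11) = 0x449C0
k_4 = rotl(K, (7*4+10) mod 20) = rotl(K, 18) = 0x4E022
k_5 = rotl(K, (7*5+10) mod 20) = rotl(K, 5) = 0x01127

0x01127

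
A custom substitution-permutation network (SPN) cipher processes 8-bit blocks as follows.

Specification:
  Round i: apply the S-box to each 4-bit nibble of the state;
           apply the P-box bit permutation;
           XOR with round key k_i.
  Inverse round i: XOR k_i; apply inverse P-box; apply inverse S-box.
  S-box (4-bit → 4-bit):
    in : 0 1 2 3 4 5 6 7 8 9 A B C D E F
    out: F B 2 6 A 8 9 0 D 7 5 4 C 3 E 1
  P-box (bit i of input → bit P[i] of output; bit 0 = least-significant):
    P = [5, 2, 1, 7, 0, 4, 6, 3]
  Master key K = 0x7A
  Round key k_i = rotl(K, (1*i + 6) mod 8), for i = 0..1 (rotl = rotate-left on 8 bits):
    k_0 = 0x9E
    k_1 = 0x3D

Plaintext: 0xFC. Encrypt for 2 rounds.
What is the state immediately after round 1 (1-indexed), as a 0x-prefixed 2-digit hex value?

s_0 = plaintext = 0xFC
s_1 = Round(s_0, k_0) = 0x1D
s_2 = Round(s_1, k_1) = 0x00

0x1D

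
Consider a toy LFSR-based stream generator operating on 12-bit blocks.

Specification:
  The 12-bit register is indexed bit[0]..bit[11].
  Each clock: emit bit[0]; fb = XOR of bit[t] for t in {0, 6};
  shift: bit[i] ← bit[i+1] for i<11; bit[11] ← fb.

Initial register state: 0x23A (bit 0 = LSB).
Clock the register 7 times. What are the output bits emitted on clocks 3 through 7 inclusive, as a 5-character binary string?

01110

reg_0 = 0x23A
clock 1: out=0, reg = 0x11D
clock 2: out=1, reg = 0x88E
clock 3: out=0, reg = 0x447
clock 4: out=1, reg = 0x223
clock 5: out=1, reg = 0x911
clock 6: out=1, reg = 0xC88
clock 7: out=0, reg = 0x644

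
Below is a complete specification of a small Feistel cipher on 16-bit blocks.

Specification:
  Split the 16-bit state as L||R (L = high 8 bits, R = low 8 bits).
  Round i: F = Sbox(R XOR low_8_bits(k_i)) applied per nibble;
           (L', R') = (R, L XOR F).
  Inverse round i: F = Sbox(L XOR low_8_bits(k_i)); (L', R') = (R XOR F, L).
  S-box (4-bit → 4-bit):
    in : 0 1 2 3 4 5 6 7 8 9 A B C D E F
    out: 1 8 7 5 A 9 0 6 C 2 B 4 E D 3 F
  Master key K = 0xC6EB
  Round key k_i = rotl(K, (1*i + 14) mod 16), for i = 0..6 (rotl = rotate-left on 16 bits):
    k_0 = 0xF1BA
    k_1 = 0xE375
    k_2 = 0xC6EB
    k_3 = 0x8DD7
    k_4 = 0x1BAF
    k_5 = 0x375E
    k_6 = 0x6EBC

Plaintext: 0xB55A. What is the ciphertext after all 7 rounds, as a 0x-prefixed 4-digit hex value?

0x92AC

s_0 = plaintext = 0xB55A
s_1 = Round(s_0, k_0) = 0x5A84
s_2 = Round(s_1, k_1) = 0x84A2
s_3 = Round(s_2, k_2) = 0xA226
s_4 = Round(s_3, k_3) = 0x265A
s_5 = Round(s_4, k_4) = 0x5ADF
s_6 = Round(s_5, k_5) = 0xDF92
s_7 = Round(s_6, k_6) = 0x92AC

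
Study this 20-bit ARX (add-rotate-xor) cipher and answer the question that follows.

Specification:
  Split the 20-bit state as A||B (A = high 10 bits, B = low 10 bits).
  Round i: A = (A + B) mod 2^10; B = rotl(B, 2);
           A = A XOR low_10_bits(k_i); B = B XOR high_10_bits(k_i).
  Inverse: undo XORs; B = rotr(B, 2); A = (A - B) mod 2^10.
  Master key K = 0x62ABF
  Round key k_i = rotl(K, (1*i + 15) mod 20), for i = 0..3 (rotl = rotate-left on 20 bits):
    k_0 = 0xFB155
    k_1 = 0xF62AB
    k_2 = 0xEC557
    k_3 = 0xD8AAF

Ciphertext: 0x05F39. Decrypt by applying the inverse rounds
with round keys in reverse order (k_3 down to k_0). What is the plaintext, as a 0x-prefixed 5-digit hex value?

s_0 = ciphertext = 0x05F39
s_1 = InvRound(s_0, k_3) = 0xE8B16
s_2 = InvRound(s_1, k_2) = 0xF3329
s_3 = InvRound(s_2, k_1) = 0x0AD3C
s_4 = InvRound(s_3, k_0) = 0x328B4

0x328B4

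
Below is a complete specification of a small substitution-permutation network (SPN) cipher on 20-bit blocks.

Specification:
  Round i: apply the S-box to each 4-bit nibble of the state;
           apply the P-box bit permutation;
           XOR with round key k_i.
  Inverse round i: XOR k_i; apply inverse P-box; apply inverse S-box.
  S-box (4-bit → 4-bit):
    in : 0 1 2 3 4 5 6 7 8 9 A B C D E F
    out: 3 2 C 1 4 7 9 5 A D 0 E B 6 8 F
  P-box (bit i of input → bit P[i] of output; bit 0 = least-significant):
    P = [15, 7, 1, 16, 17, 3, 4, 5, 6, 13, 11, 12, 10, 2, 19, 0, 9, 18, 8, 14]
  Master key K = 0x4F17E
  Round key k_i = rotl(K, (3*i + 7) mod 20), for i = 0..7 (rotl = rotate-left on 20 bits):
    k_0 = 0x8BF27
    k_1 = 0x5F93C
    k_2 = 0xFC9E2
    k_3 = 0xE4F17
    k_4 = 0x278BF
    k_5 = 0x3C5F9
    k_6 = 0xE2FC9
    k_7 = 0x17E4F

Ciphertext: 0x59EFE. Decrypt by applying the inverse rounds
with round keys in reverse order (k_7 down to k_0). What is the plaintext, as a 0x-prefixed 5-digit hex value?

s_0 = ciphertext = 0x59EFE
s_1 = InvRound(s_0, k_7) = 0x8E120
s_2 = InvRound(s_1, k_6) = 0xC67C0
s_3 = InvRound(s_2, k_5) = 0x021F6
s_4 = InvRound(s_3, k_4) = 0x2E90A
s_5 = InvRound(s_4, k_3) = 0x0F1D3
s_6 = InvRound(s_5, k_2) = 0x12B9E
s_7 = InvRound(s_6, k_1) = 0xCAEE5
s_8 = InvRound(s_7, k_0) = 0xDA6AD

0xDA6AD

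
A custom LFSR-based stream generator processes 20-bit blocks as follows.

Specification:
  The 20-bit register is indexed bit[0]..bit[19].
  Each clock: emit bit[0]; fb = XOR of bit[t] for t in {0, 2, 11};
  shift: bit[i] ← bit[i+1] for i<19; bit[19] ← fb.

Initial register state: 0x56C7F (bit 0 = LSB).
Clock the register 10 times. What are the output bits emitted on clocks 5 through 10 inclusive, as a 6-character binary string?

111000

reg_0 = 0x56C7F
clock 1: out=1, reg = 0xAB63F
clock 2: out=1, reg = 0x55B1F
clock 3: out=1, reg = 0xAAD8F
clock 4: out=1, reg = 0xD56C7
clock 5: out=1, reg = 0x6AB63
clock 6: out=1, reg = 0x355B1
clock 7: out=1, reg = 0x9AAD8
clock 8: out=0, reg = 0xCD56C
clock 9: out=0, reg = 0xE6AB6
clock 10: out=0, reg = 0x7355B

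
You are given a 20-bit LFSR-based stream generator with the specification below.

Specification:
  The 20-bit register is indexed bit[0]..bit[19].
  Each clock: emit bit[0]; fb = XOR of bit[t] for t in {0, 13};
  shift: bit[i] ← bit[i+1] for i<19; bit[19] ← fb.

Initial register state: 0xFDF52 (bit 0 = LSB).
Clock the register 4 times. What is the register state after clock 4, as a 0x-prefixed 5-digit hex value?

0xCFDF5

reg_0 = 0xFDF52
clock 1: out=0, reg = 0x7EFA9
clock 2: out=1, reg = 0x3F7D4
clock 3: out=0, reg = 0x9FBEA
clock 4: out=0, reg = 0xCFDF5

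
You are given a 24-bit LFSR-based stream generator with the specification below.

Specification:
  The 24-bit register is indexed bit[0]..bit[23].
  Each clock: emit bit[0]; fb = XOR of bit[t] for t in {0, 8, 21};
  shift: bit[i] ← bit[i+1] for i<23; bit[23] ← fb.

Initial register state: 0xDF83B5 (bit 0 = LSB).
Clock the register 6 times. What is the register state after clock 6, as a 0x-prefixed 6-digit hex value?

0xC37E0E

reg_0 = 0xDF83B5
clock 1: out=1, reg = 0x6FC1DA
clock 2: out=0, reg = 0x37E0ED
clock 3: out=1, reg = 0x1BF076
clock 4: out=0, reg = 0x0DF83B
clock 5: out=1, reg = 0x86FC1D
clock 6: out=1, reg = 0xC37E0E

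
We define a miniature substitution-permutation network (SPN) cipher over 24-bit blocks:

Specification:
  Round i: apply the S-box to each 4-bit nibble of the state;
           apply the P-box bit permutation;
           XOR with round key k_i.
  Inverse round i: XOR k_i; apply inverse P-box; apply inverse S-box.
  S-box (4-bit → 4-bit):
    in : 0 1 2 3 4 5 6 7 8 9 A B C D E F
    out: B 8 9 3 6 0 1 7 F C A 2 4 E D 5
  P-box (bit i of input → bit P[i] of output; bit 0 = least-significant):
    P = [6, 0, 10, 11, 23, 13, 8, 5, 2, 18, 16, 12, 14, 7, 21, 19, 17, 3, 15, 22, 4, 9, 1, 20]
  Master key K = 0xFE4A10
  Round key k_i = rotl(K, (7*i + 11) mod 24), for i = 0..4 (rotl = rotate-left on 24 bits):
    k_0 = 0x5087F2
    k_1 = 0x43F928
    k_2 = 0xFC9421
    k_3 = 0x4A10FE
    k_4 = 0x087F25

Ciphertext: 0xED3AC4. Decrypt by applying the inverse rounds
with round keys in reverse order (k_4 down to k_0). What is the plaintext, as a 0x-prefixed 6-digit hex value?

0x75FF0A

s_0 = ciphertext = 0xED3AC4
s_1 = InvRound(s_0, k_4) = 0x5174E7
s_2 = InvRound(s_1, k_3) = 0x232CB4
s_3 = InvRound(s_2, k_2) = 0x2EA83A
s_4 = InvRound(s_3, k_1) = 0xF1EDC5
s_5 = InvRound(s_4, k_0) = 0x75FF0A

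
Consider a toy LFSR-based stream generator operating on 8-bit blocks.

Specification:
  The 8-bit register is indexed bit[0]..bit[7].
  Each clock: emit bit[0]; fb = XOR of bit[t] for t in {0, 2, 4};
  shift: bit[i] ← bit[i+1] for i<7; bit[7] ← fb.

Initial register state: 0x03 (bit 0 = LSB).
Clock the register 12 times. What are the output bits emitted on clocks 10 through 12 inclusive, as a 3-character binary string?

100

reg_0 = 0x03
clock 1: out=1, reg = 0x81
clock 2: out=1, reg = 0xC0
clock 3: out=0, reg = 0x60
clock 4: out=0, reg = 0x30
clock 5: out=0, reg = 0x98
clock 6: out=0, reg = 0xCC
clock 7: out=0, reg = 0xE6
clock 8: out=0, reg = 0xF3
clock 9: out=1, reg = 0x79
clock 10: out=1, reg = 0x3C
clock 11: out=0, reg = 0x1E
clock 12: out=0, reg = 0x0F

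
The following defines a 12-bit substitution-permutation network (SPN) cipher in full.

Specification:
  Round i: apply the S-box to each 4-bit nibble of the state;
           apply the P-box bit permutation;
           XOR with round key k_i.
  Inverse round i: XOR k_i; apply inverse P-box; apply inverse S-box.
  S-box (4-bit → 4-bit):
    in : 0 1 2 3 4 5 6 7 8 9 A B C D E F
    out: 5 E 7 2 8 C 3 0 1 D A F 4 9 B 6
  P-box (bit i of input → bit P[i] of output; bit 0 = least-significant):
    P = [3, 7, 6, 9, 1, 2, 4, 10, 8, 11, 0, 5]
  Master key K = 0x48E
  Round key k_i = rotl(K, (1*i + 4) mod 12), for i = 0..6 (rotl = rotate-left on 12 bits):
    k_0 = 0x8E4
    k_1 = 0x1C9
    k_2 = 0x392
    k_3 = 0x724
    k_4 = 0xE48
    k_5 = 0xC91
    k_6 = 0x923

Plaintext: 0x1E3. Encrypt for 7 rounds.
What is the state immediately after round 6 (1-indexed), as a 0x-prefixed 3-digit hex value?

0xFB4

s_0 = plaintext = 0x1E3
s_1 = Round(s_0, k_0) = 0x443
s_2 = Round(s_1, k_1) = 0x569
s_3 = Round(s_2, k_2) = 0x1FD
s_4 = Round(s_3, k_3) = 0xD19
s_5 = Round(s_4, k_4) = 0x934
s_6 = Round(s_5, k_5) = 0xFB4
s_7 = Round(s_6, k_6) = 0x734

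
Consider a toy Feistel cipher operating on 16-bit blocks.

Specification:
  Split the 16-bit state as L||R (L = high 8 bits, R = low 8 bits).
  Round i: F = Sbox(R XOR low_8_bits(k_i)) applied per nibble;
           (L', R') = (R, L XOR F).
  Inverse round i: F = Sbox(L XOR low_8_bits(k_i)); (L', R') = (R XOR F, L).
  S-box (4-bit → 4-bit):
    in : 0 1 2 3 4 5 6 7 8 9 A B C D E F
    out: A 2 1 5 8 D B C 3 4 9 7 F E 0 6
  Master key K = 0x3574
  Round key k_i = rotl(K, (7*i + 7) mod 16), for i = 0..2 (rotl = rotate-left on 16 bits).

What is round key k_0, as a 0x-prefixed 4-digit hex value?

K = 0x3574
k_0 = rotl(K, (7*0+7) mod 16) = rotl(K, 7) = 0xBA1A

0xBA1A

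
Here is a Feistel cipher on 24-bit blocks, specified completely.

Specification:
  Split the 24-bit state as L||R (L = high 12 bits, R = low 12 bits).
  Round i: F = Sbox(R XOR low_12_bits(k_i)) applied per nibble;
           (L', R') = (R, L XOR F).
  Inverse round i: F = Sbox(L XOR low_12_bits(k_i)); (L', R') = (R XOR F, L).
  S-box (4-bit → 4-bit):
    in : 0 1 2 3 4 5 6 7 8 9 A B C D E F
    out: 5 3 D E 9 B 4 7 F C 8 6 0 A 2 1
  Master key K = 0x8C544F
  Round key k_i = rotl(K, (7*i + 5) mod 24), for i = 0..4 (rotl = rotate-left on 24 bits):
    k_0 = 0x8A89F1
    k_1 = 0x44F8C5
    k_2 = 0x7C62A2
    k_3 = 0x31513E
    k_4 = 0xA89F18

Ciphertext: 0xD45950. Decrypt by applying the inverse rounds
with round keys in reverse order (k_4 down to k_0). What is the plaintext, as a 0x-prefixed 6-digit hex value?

s_0 = ciphertext = 0xD45950
s_1 = InvRound(s_0, k_4) = 0x4EAD45
s_2 = InvRound(s_1, k_3) = 0x6EC4EA
s_3 = InvRound(s_2, k_2) = 0xD786EC
s_4 = InvRound(s_3, k_1) = 0xD86D78
s_5 = InvRound(s_4, k_0) = 0x40FD86

0x40FD86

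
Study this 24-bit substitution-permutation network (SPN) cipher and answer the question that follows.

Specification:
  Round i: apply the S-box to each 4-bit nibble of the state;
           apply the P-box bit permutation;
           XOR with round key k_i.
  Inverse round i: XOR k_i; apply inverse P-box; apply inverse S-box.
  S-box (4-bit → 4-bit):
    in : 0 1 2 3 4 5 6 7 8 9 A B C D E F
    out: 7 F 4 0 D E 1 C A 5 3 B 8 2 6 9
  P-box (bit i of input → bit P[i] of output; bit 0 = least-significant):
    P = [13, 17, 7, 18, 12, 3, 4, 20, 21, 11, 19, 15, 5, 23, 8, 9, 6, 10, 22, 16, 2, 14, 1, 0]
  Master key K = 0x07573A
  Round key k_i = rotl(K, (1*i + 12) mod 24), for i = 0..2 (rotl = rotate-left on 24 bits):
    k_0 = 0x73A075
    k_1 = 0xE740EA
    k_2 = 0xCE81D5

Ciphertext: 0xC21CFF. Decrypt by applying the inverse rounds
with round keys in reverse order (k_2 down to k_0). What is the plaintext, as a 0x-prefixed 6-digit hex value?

s_0 = ciphertext = 0xC21CFF
s_1 = InvRound(s_0, k_2) = 0x2D95AC
s_2 = InvRound(s_1, k_1) = 0x00E76D
s_3 = InvRound(s_2, k_0) = 0xD5765D

0xD5765D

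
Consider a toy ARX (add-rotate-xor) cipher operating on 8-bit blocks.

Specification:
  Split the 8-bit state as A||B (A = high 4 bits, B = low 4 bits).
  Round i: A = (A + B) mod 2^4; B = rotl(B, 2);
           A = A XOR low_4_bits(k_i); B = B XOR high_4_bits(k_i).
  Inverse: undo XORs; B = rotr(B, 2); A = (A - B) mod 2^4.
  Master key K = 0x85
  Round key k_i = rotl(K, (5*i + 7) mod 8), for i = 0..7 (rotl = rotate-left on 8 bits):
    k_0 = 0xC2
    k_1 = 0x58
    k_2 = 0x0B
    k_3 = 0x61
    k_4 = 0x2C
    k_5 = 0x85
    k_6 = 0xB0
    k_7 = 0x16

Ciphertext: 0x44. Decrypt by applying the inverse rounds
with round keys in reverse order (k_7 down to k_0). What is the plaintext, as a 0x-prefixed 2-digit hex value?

s_0 = ciphertext = 0x44
s_1 = InvRound(s_0, k_7) = 0xD5
s_2 = InvRound(s_1, k_6) = 0x2B
s_3 = InvRound(s_2, k_5) = 0xBC
s_4 = InvRound(s_3, k_4) = 0xCB
s_5 = InvRound(s_4, k_3) = 0x67
s_6 = InvRound(s_5, k_2) = 0x0D
s_7 = InvRound(s_6, k_1) = 0x62
s_8 = InvRound(s_7, k_0) = 0x9B

0x9B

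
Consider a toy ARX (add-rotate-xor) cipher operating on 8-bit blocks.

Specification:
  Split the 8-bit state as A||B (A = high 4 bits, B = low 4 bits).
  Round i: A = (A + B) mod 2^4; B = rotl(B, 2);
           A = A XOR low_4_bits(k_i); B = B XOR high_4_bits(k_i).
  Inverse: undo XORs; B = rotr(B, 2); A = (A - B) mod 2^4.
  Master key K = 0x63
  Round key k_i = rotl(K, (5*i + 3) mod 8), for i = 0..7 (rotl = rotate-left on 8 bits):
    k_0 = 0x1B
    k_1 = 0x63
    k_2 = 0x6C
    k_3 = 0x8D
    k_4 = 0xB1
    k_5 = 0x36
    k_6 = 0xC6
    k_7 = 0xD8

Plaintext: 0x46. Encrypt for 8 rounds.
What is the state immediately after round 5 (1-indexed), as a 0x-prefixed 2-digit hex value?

s_0 = plaintext = 0x46
s_1 = Round(s_0, k_0) = 0x18
s_2 = Round(s_1, k_1) = 0xA4
s_3 = Round(s_2, k_2) = 0x27
s_4 = Round(s_3, k_3) = 0x45
s_5 = Round(s_4, k_4) = 0x8E
s_6 = Round(s_5, k_5) = 0x08
s_7 = Round(s_6, k_6) = 0xEE
s_8 = Round(s_7, k_7) = 0x46

0x8E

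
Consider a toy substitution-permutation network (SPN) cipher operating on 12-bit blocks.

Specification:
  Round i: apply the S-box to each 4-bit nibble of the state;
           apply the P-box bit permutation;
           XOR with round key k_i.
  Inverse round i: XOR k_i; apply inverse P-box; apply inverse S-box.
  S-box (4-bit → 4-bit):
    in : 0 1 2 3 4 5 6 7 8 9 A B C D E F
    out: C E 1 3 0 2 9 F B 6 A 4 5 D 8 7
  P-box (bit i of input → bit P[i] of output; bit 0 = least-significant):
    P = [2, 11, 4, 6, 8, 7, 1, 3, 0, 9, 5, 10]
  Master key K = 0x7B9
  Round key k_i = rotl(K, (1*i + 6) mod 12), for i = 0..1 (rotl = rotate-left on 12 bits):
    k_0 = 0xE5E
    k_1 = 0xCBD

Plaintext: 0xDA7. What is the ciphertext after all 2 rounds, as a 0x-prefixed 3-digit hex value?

0x430

s_0 = plaintext = 0xDA7
s_1 = Round(s_0, k_0) = 0x2A3
s_2 = Round(s_1, k_1) = 0x430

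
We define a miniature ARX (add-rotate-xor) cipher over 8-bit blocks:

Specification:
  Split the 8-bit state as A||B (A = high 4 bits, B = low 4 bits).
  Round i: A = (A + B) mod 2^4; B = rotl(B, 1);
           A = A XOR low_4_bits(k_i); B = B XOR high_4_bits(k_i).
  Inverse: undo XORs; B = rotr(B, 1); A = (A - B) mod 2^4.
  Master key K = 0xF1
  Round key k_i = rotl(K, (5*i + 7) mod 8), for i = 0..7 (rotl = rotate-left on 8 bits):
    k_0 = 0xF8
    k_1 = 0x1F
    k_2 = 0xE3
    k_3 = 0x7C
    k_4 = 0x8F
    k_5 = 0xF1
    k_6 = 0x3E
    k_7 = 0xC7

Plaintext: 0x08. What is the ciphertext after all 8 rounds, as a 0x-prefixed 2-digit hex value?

s_0 = plaintext = 0x08
s_1 = Round(s_0, k_0) = 0x0E
s_2 = Round(s_1, k_1) = 0x1C
s_3 = Round(s_2, k_2) = 0xE7
s_4 = Round(s_3, k_3) = 0x99
s_5 = Round(s_4, k_4) = 0xDB
s_6 = Round(s_5, k_5) = 0x98
s_7 = Round(s_6, k_6) = 0xF2
s_8 = Round(s_7, k_7) = 0x68

0x68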